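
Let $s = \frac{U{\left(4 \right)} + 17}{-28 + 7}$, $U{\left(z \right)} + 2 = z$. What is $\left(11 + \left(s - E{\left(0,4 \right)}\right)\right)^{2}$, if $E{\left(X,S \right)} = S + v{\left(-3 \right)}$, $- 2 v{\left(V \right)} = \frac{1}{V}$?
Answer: $\frac{6889}{196} \approx 35.148$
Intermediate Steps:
$v{\left(V \right)} = - \frac{1}{2 V}$
$U{\left(z \right)} = -2 + z$
$s = - \frac{19}{21}$ ($s = \frac{\left(-2 + 4\right) + 17}{-28 + 7} = \frac{2 + 17}{-21} = 19 \left(- \frac{1}{21}\right) = - \frac{19}{21} \approx -0.90476$)
$E{\left(X,S \right)} = \frac{1}{6} + S$ ($E{\left(X,S \right)} = S - \frac{1}{2 \left(-3\right)} = S - - \frac{1}{6} = S + \frac{1}{6} = \frac{1}{6} + S$)
$\left(11 + \left(s - E{\left(0,4 \right)}\right)\right)^{2} = \left(11 - \frac{71}{14}\right)^{2} = \left(\frac{83}{14}\right)^{2} = \frac{6889}{196}$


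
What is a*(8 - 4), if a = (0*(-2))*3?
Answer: 0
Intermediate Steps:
a = 0 (a = 0*3 = 0)
a*(8 - 4) = 0*(8 - 4) = 0*4 = 0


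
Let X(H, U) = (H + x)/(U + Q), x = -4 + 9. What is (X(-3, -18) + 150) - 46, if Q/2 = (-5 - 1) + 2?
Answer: 1351/13 ≈ 103.92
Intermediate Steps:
x = 5
Q = -8 (Q = 2*((-5 - 1) + 2) = 2*(-6 + 2) = 2*(-4) = -8)
X(H, U) = (5 + H)/(-8 + U) (X(H, U) = (H + 5)/(U - 8) = (5 + H)/(-8 + U))
(X(-3, -18) + 150) - 46 = ((5 - 3)/(-8 - 18) + 150) - 46 = (2/(-26) + 150) - 46 = (-1/26*2 + 150) - 46 = (-1/13 + 150) - 46 = 1949/13 - 46 = 1351/13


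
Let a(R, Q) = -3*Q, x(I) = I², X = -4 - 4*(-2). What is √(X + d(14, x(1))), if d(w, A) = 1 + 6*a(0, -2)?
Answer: √41 ≈ 6.4031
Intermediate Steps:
X = 4 (X = -4 + 8 = 4)
d(w, A) = 37 (d(w, A) = 1 + 6*(-3*(-2)) = 1 + 6*6 = 1 + 36 = 37)
√(X + d(14, x(1))) = √(4 + 37) = √41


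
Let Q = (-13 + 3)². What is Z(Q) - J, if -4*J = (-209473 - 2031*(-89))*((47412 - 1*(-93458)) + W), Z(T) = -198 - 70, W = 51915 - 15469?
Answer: -1272863174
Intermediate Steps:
W = 36446
Q = 100 (Q = (-10)² = 100)
Z(T) = -268
J = 1272862906 (J = -(-209473 - 2031*(-89))*((47412 - 1*(-93458)) + 36446)/4 = -(-209473 + 180759)*((47412 + 93458) + 36446)/4 = -(-14357)*(140870 + 36446)/2 = -(-14357)*177316/2 = -¼*(-5091451624) = 1272862906)
Z(Q) - J = -268 - 1*1272862906 = -268 - 1272862906 = -1272863174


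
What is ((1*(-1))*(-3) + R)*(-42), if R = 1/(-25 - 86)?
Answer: -4648/37 ≈ -125.62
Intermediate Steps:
R = -1/111 (R = 1/(-111) = -1/111 ≈ -0.0090090)
((1*(-1))*(-3) + R)*(-42) = ((1*(-1))*(-3) - 1/111)*(-42) = (-1*(-3) - 1/111)*(-42) = (3 - 1/111)*(-42) = (332/111)*(-42) = -4648/37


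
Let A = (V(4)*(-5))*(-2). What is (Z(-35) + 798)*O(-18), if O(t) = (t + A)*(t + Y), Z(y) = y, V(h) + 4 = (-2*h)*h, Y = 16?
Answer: 576828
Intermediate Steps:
V(h) = -4 - 2*h² (V(h) = -4 + (-2*h)*h = -4 - 2*h²)
A = -360 (A = ((-4 - 2*4²)*(-5))*(-2) = ((-4 - 2*16)*(-5))*(-2) = ((-4 - 32)*(-5))*(-2) = -36*(-5)*(-2) = 180*(-2) = -360)
O(t) = (-360 + t)*(16 + t) (O(t) = (t - 360)*(t + 16) = (-360 + t)*(16 + t))
(Z(-35) + 798)*O(-18) = (-35 + 798)*(-5760 + (-18)² - 344*(-18)) = 763*(-5760 + 324 + 6192) = 763*756 = 576828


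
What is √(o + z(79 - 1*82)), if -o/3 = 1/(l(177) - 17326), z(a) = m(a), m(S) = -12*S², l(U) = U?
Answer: I*√31761474261/17149 ≈ 10.392*I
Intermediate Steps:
z(a) = -12*a²
o = 3/17149 (o = -3/(177 - 17326) = -3/(-17149) = -3*(-1/17149) = 3/17149 ≈ 0.00017494)
√(o + z(79 - 1*82)) = √(3/17149 - 12*(79 - 1*82)²) = √(3/17149 - 12*(79 - 82)²) = √(3/17149 - 12*(-3)²) = √(3/17149 - 12*9) = √(3/17149 - 108) = √(-1852089/17149) = I*√31761474261/17149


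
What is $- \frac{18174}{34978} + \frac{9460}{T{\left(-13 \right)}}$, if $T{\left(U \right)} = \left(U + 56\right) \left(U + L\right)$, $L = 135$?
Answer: $\frac{1369483}{1066829} \approx 1.2837$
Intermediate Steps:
$T{\left(U \right)} = \left(56 + U\right) \left(135 + U\right)$ ($T{\left(U \right)} = \left(U + 56\right) \left(U + 135\right) = \left(56 + U\right) \left(135 + U\right)$)
$- \frac{18174}{34978} + \frac{9460}{T{\left(-13 \right)}} = - \frac{18174}{34978} + \frac{9460}{7560 + \left(-13\right)^{2} + 191 \left(-13\right)} = \left(-18174\right) \frac{1}{34978} + \frac{9460}{7560 + 169 - 2483} = - \frac{9087}{17489} + \frac{9460}{5246} = - \frac{9087}{17489} + 9460 \cdot \frac{1}{5246} = - \frac{9087}{17489} + \frac{110}{61} = \frac{1369483}{1066829}$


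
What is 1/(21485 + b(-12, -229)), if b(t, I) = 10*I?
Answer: 1/19195 ≈ 5.2097e-5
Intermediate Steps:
1/(21485 + b(-12, -229)) = 1/(21485 + 10*(-229)) = 1/(21485 - 2290) = 1/19195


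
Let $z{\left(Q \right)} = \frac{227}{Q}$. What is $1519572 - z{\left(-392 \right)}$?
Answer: $\frac{595672451}{392} \approx 1.5196 \cdot 10^{6}$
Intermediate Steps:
$1519572 - z{\left(-392 \right)} = 1519572 - \frac{227}{-392} = 1519572 - 227 \left(- \frac{1}{392}\right) = 1519572 - - \frac{227}{392} = 1519572 + \frac{227}{392} = \frac{595672451}{392}$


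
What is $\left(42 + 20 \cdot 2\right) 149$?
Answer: $12218$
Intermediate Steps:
$\left(42 + 20 \cdot 2\right) 149 = \left(42 + 40\right) 149 = 82 \cdot 149 = 12218$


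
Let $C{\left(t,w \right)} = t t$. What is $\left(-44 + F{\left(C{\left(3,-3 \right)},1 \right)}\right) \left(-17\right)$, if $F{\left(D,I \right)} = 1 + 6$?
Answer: $629$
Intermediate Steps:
$C{\left(t,w \right)} = t^{2}$
$F{\left(D,I \right)} = 7$
$\left(-44 + F{\left(C{\left(3,-3 \right)},1 \right)}\right) \left(-17\right) = \left(-44 + 7\right) \left(-17\right) = \left(-37\right) \left(-17\right) = 629$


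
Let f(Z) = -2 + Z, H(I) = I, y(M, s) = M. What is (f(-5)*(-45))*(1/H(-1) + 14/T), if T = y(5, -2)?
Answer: 567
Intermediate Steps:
T = 5
(f(-5)*(-45))*(1/H(-1) + 14/T) = ((-2 - 5)*(-45))*(1/(-1) + 14/5) = (-7*(-45))*(1*(-1) + 14*(⅕)) = 315*(-1 + 14/5) = 315*(9/5) = 567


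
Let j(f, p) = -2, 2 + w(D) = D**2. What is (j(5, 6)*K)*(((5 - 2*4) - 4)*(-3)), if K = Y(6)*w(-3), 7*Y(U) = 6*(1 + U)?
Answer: -1764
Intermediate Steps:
w(D) = -2 + D**2
Y(U) = 6/7 + 6*U/7 (Y(U) = (6*(1 + U))/7 = (6 + 6*U)/7 = 6/7 + 6*U/7)
K = 42 (K = (6/7 + (6/7)*6)*(-2 + (-3)**2) = (6/7 + 36/7)*(-2 + 9) = 6*7 = 42)
(j(5, 6)*K)*(((5 - 2*4) - 4)*(-3)) = (-2*42)*(((5 - 2*4) - 4)*(-3)) = -84*((5 - 8) - 4)*(-3) = -84*(-3 - 4)*(-3) = -(-588)*(-3) = -84*21 = -1764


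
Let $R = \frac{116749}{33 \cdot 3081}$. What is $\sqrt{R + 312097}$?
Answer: $\frac{\sqrt{358475895973910}}{33891} \approx 558.66$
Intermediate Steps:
$R = \frac{116749}{101673} \approx 1.1483$
$\sqrt{R + 312097} = \sqrt{\frac{116749}{101673} + 312097} = \sqrt{\frac{31731955030}{101673}} = \frac{\sqrt{358475895973910}}{33891}$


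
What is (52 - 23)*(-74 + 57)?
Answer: -493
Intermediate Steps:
(52 - 23)*(-74 + 57) = 29*(-17) = -493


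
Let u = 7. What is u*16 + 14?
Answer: 126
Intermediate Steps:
u*16 + 14 = 7*16 + 14 = 112 + 14 = 126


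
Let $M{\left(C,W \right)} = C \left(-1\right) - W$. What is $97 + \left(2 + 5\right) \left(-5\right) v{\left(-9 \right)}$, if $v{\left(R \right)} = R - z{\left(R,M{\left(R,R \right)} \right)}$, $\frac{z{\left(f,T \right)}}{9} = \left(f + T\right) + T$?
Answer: $8917$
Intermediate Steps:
$M{\left(C,W \right)} = - C - W$
$z{\left(f,T \right)} = 9 f + 18 T$ ($z{\left(f,T \right)} = 9 \left(\left(f + T\right) + T\right) = 9 \left(\left(T + f\right) + T\right) = 9 \left(f + 2 T\right) = 9 f + 18 T$)
$v{\left(R \right)} = 28 R$ ($v{\left(R \right)} = R - \left(9 R + 18 \left(- R - R\right)\right) = R - \left(9 R + 18 \left(- 2 R\right)\right) = R - \left(9 R - 36 R\right) = R - - 27 R = R + 27 R = 28 R$)
$97 + \left(2 + 5\right) \left(-5\right) v{\left(-9 \right)} = 97 + \left(2 + 5\right) \left(-5\right) 28 \left(-9\right) = 97 + 7 \left(-5\right) \left(-252\right) = 97 - -8820 = 97 + 8820 = 8917$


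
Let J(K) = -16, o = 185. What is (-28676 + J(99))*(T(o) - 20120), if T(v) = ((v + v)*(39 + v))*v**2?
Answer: -81386231772960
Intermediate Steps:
T(v) = 2*v**3*(39 + v) (T(v) = ((2*v)*(39 + v))*v**2 = (2*v*(39 + v))*v**2 = 2*v**3*(39 + v))
(-28676 + J(99))*(T(o) - 20120) = (-28676 - 16)*(2*185**3*(39 + 185) - 20120) = -28692*(2*6331625*224 - 20120) = -28692*(2836568000 - 20120) = -28692*2836547880 = -81386231772960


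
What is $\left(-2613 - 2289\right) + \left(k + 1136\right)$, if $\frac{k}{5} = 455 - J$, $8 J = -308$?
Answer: $- \frac{2597}{2} \approx -1298.5$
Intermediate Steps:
$J = - \frac{77}{2}$ ($J = \frac{1}{8} \left(-308\right) = - \frac{77}{2} \approx -38.5$)
$k = \frac{4935}{2}$ ($k = 5 \left(455 - - \frac{77}{2}\right) = 5 \left(455 + \frac{77}{2}\right) = 5 \cdot \frac{987}{2} = \frac{4935}{2} \approx 2467.5$)
$\left(-2613 - 2289\right) + \left(k + 1136\right) = \left(-2613 - 2289\right) + \left(\frac{4935}{2} + 1136\right) = -4902 + \frac{7207}{2} = - \frac{2597}{2}$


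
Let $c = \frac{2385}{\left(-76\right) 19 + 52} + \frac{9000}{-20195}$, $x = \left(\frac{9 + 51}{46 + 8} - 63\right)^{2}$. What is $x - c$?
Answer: $\frac{581764152509}{151801776} \approx 3832.4$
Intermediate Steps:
$x = \frac{310249}{81}$ ($x = \left(\frac{60}{54} - 63\right)^{2} = \left(60 \cdot \frac{1}{54} - 63\right)^{2} = \left(\frac{10}{9} - 63\right)^{2} = \left(- \frac{557}{9}\right)^{2} = \frac{310249}{81} \approx 3830.2$)
$c = - \frac{4046205}{1874096}$ ($c = \frac{2385}{-1444 + 52} + 9000 \left(- \frac{1}{20195}\right) = \frac{2385}{-1392} - \frac{1800}{4039} = 2385 \left(- \frac{1}{1392}\right) - \frac{1800}{4039} = - \frac{795}{464} - \frac{1800}{4039} = - \frac{4046205}{1874096} \approx -2.159$)
$x - c = \frac{310249}{81} - - \frac{4046205}{1874096} = \frac{310249}{81} + \frac{4046205}{1874096} = \frac{581764152509}{151801776}$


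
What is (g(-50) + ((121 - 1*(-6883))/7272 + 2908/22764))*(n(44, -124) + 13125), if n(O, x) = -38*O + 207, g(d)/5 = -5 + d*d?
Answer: 250846643698970/1724373 ≈ 1.4547e+8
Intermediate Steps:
g(d) = -25 + 5*d² (g(d) = 5*(-5 + d*d) = 5*(-5 + d²) = -25 + 5*d²)
n(O, x) = 207 - 38*O
(g(-50) + ((121 - 1*(-6883))/7272 + 2908/22764))*(n(44, -124) + 13125) = ((-25 + 5*(-50)²) + ((121 - 1*(-6883))/7272 + 2908/22764))*((207 - 38*44) + 13125) = ((-25 + 5*2500) + ((121 + 6883)*(1/7272) + 2908*(1/22764)))*((207 - 1672) + 13125) = ((-25 + 12500) + (7004*(1/7272) + 727/5691))*(-1465 + 13125) = (12475 + (1751/1818 + 727/5691))*11660 = (12475 + 3762209/3448746)*11660 = (43026868559/3448746)*11660 = 250846643698970/1724373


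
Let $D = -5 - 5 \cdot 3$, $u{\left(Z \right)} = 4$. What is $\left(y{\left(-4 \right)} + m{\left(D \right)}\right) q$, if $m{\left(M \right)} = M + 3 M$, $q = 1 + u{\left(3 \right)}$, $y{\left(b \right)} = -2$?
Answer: $-410$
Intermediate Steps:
$q = 5$ ($q = 1 + 4 = 5$)
$D = -20$ ($D = -5 - 15 = -20$)
$m{\left(M \right)} = 4 M$
$\left(y{\left(-4 \right)} + m{\left(D \right)}\right) q = \left(-2 + 4 \left(-20\right)\right) 5 = \left(-2 - 80\right) 5 = \left(-82\right) 5 = -410$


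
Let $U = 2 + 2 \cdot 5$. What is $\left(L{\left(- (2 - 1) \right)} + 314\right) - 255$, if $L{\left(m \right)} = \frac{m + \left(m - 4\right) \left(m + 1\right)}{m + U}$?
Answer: $\frac{648}{11} \approx 58.909$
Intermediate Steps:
$U = 12$ ($U = 2 + 10 = 12$)
$L{\left(m \right)} = \frac{m + \left(1 + m\right) \left(-4 + m\right)}{12 + m}$ ($L{\left(m \right)} = \frac{m + \left(m - 4\right) \left(m + 1\right)}{m + 12} = \frac{m + \left(-4 + m\right) \left(1 + m\right)}{12 + m} = \frac{m + \left(1 + m\right) \left(-4 + m\right)}{12 + m}$)
$\left(L{\left(- (2 - 1) \right)} + 314\right) - 255 = \left(\frac{-4 + \left(- (2 - 1)\right)^{2} - 2 \left(- (2 - 1)\right)}{12 - \left(2 - 1\right)} + 314\right) - 255 = \left(\frac{-4 + \left(\left(-1\right) 1\right)^{2} - 2 \left(\left(-1\right) 1\right)}{12 - 1} + 314\right) - 255 = \left(\frac{-4 + \left(-1\right)^{2} - -2}{12 - 1} + 314\right) - 255 = \left(\frac{-4 + 1 + 2}{11} + 314\right) - 255 = \left(\frac{1}{11} \left(-1\right) + 314\right) - 255 = \left(- \frac{1}{11} + 314\right) - 255 = \frac{3453}{11} - 255 = \frac{648}{11}$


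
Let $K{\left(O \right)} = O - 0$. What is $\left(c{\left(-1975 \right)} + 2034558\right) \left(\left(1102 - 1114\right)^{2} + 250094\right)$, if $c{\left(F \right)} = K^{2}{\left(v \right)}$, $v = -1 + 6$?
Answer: $509129980754$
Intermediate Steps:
$v = 5$
$K{\left(O \right)} = O$ ($K{\left(O \right)} = O + 0 = O$)
$c{\left(F \right)} = 25$ ($c{\left(F \right)} = 5^{2} = 25$)
$\left(c{\left(-1975 \right)} + 2034558\right) \left(\left(1102 - 1114\right)^{2} + 250094\right) = \left(25 + 2034558\right) \left(\left(1102 - 1114\right)^{2} + 250094\right) = 2034583 \left(\left(-12\right)^{2} + 250094\right) = 2034583 \left(144 + 250094\right) = 2034583 \cdot 250238 = 509129980754$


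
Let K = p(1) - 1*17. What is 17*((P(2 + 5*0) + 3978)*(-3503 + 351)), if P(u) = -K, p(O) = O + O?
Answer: -213960912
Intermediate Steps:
p(O) = 2*O
K = -15 (K = 2*1 - 1*17 = 2 - 17 = -15)
P(u) = 15 (P(u) = -1*(-15) = 15)
17*((P(2 + 5*0) + 3978)*(-3503 + 351)) = 17*((15 + 3978)*(-3503 + 351)) = 17*(3993*(-3152)) = 17*(-12585936) = -213960912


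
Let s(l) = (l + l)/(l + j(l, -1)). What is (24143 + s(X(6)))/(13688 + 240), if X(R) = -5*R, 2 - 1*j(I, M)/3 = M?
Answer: 169021/97496 ≈ 1.7336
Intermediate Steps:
j(I, M) = 6 - 3*M
s(l) = 2*l/(9 + l) (s(l) = (l + l)/(l + (6 - 3*(-1))) = (2*l)/(l + (6 + 3)) = (2*l)/(l + 9) = (2*l)/(9 + l) = 2*l/(9 + l))
(24143 + s(X(6)))/(13688 + 240) = (24143 + 2*(-5*6)/(9 - 5*6))/(13688 + 240) = (24143 + 2*(-30)/(9 - 30))/13928 = (24143 + 2*(-30)/(-21))*(1/13928) = (24143 + 2*(-30)*(-1/21))*(1/13928) = (24143 + 20/7)*(1/13928) = (169021/7)*(1/13928) = 169021/97496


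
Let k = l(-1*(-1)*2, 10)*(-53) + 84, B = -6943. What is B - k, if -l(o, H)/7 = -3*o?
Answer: -4801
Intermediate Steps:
l(o, H) = 21*o (l(o, H) = -(-21)*o = 21*o)
k = -2142 (k = (21*(-1*(-1)*2))*(-53) + 84 = (21*(1*2))*(-53) + 84 = (21*2)*(-53) + 84 = 42*(-53) + 84 = -2226 + 84 = -2142)
B - k = -6943 - 1*(-2142) = -6943 + 2142 = -4801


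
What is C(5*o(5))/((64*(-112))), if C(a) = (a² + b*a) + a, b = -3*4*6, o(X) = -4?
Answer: -65/256 ≈ -0.25391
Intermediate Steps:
b = -72 (b = -12*6 = -72)
C(a) = a² - 71*a (C(a) = (a² - 72*a) + a = a² - 71*a)
C(5*o(5))/((64*(-112))) = ((5*(-4))*(-71 + 5*(-4)))/((64*(-112))) = -20*(-71 - 20)/(-7168) = -20*(-91)*(-1/7168) = 1820*(-1/7168) = -65/256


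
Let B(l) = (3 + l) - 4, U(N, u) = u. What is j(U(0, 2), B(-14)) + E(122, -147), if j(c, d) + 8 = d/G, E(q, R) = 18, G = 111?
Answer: 365/37 ≈ 9.8649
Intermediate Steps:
B(l) = -1 + l
j(c, d) = -8 + d/111
j(U(0, 2), B(-14)) + E(122, -147) = (-8 + (-1 - 14)/111) + 18 = (-8 + (1/111)*(-15)) + 18 = (-8 - 5/37) + 18 = -301/37 + 18 = 365/37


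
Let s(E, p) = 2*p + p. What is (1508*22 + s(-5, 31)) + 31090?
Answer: 64359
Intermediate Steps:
s(E, p) = 3*p
(1508*22 + s(-5, 31)) + 31090 = (1508*22 + 3*31) + 31090 = (33176 + 93) + 31090 = 33269 + 31090 = 64359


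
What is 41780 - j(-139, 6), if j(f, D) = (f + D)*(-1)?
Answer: 41647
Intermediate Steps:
j(f, D) = -D - f (j(f, D) = (D + f)*(-1) = -D - f)
41780 - j(-139, 6) = 41780 - (-1*6 - 1*(-139)) = 41780 - (-6 + 139) = 41780 - 1*133 = 41780 - 133 = 41647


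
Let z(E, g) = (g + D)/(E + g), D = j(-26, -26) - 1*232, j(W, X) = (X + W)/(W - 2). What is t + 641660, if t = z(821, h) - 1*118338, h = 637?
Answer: 2670513590/5103 ≈ 5.2332e+5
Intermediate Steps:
j(W, X) = (W + X)/(-2 + W)
D = -1611/7 (D = (-26 - 26)/(-2 - 26) - 1*232 = -52/(-28) - 232 = -1/28*(-52) - 232 = 13/7 - 232 = -1611/7 ≈ -230.14)
z(E, g) = (-1611/7 + g)/(E + g) (z(E, g) = (g - 1611/7)/(E + g) = (-1611/7 + g)/(E + g))
t = -603877390/5103 (t = (-1611/7 + 637)/(821 + 637) - 1*118338 = (2848/7)/1458 - 118338 = (1/1458)*(2848/7) - 118338 = 1424/5103 - 118338 = -603877390/5103 ≈ -1.1834e+5)
t + 641660 = -603877390/5103 + 641660 = 2670513590/5103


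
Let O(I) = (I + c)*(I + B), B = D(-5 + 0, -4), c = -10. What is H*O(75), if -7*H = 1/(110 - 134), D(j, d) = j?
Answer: 325/12 ≈ 27.083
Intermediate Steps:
B = -5 (B = -5 + 0 = -5)
H = 1/168 (H = -1/(7*(110 - 134)) = -1/7/(-24) = -1/7*(-1/24) = 1/168 ≈ 0.0059524)
O(I) = (-10 + I)*(-5 + I) (O(I) = (I - 10)*(I - 5) = (-10 + I)*(-5 + I))
H*O(75) = (50 + 75**2 - 15*75)/168 = (50 + 5625 - 1125)/168 = (1/168)*4550 = 325/12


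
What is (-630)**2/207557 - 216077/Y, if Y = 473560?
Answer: 20443952873/14041527560 ≈ 1.4560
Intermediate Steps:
(-630)**2/207557 - 216077/Y = (-630)**2/207557 - 216077/473560 = 396900*(1/207557) - 216077*1/473560 = 56700/29651 - 216077/473560 = 20443952873/14041527560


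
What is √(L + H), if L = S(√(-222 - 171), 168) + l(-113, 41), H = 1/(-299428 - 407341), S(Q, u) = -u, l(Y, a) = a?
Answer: 36*I*√48950114171/706769 ≈ 11.269*I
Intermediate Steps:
H = -1/706769 (H = 1/(-706769) = -1/706769 ≈ -1.4149e-6)
L = -127 (L = -1*168 + 41 = -168 + 41 = -127)
√(L + H) = √(-127 - 1/706769) = √(-89759664/706769) = 36*I*√48950114171/706769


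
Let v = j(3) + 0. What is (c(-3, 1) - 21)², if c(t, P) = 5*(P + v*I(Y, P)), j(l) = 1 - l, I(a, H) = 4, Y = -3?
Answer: 3136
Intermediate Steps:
v = -2 (v = (1 - 1*3) + 0 = (1 - 3) + 0 = -2 + 0 = -2)
c(t, P) = -40 + 5*P (c(t, P) = 5*(P - 2*4) = 5*(P - 8) = 5*(-8 + P) = -40 + 5*P)
(c(-3, 1) - 21)² = ((-40 + 5*1) - 21)² = ((-40 + 5) - 21)² = (-35 - 21)² = (-56)² = 3136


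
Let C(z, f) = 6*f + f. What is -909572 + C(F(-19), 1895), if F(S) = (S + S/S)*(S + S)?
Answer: -896307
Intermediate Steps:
F(S) = 2*S*(1 + S) (F(S) = (S + 1)*(2*S) = (1 + S)*(2*S) = 2*S*(1 + S))
C(z, f) = 7*f
-909572 + C(F(-19), 1895) = -909572 + 7*1895 = -909572 + 13265 = -896307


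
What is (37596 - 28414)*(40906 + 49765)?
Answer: 832541122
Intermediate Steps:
(37596 - 28414)*(40906 + 49765) = 9182*90671 = 832541122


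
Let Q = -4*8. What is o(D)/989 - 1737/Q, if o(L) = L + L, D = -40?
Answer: 1715333/31648 ≈ 54.200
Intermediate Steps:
Q = -32
o(L) = 2*L
o(D)/989 - 1737/Q = (2*(-40))/989 - 1737/(-32) = -80*1/989 - 1737*(-1/32) = -80/989 + 1737/32 = 1715333/31648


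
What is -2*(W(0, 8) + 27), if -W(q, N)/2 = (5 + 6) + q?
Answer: -10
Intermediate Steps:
W(q, N) = -22 - 2*q (W(q, N) = -2*((5 + 6) + q) = -2*(11 + q) = -22 - 2*q)
-2*(W(0, 8) + 27) = -2*((-22 - 2*0) + 27) = -2*((-22 + 0) + 27) = -2*(-22 + 27) = -2*5 = -10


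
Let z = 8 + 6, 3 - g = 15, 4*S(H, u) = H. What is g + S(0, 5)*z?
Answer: -12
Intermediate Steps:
S(H, u) = H/4
g = -12 (g = 3 - 1*15 = 3 - 15 = -12)
z = 14
g + S(0, 5)*z = -12 + ((¼)*0)*14 = -12 + 0*14 = -12 + 0 = -12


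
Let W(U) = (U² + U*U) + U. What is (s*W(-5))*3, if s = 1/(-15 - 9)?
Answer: -45/8 ≈ -5.6250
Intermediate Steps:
s = -1/24 (s = 1/(-24) = -1/24 ≈ -0.041667)
W(U) = U + 2*U² (W(U) = (U² + U²) + U = 2*U² + U = U + 2*U²)
(s*W(-5))*3 = -(-5)*(1 + 2*(-5))/24*3 = -(-5)*(1 - 10)/24*3 = -(-5)*(-9)/24*3 = -1/24*45*3 = -15/8*3 = -45/8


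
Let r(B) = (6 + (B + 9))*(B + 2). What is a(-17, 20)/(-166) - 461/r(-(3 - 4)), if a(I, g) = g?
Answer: -38743/3984 ≈ -9.7247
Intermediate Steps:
r(B) = (2 + B)*(15 + B) (r(B) = (6 + (9 + B))*(2 + B) = (15 + B)*(2 + B) = (2 + B)*(15 + B))
a(-17, 20)/(-166) - 461/r(-(3 - 4)) = 20/(-166) - 461/(30 + (-(3 - 4))² + 17*(-(3 - 4))) = 20*(-1/166) - 461/(30 + (-1*(-1))² + 17*(-1*(-1))) = -10/83 - 461/(30 + 1² + 17*1) = -10/83 - 461/(30 + 1 + 17) = -10/83 - 461/48 = -38743/3984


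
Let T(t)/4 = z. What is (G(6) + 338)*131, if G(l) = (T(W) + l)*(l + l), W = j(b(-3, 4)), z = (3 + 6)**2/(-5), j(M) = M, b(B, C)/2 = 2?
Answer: -240778/5 ≈ -48156.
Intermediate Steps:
b(B, C) = 4 (b(B, C) = 2*2 = 4)
z = -81/5 (z = 9**2*(-1/5) = 81*(-1/5) = -81/5 ≈ -16.200)
W = 4
T(t) = -324/5 (T(t) = 4*(-81/5) = -324/5)
G(l) = 2*l*(-324/5 + l) (G(l) = (-324/5 + l)*(l + l) = (-324/5 + l)*(2*l) = 2*l*(-324/5 + l))
(G(6) + 338)*131 = ((2/5)*6*(-324 + 5*6) + 338)*131 = ((2/5)*6*(-324 + 30) + 338)*131 = ((2/5)*6*(-294) + 338)*131 = (-3528/5 + 338)*131 = -1838/5*131 = -240778/5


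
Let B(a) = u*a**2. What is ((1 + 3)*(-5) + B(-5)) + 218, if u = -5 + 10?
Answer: 323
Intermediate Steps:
u = 5
B(a) = 5*a**2
((1 + 3)*(-5) + B(-5)) + 218 = ((1 + 3)*(-5) + 5*(-5)**2) + 218 = (4*(-5) + 5*25) + 218 = (-20 + 125) + 218 = 105 + 218 = 323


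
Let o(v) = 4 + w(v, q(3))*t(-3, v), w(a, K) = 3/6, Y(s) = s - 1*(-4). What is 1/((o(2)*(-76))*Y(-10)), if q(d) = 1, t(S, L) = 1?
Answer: 1/2052 ≈ 0.00048733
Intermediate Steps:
Y(s) = 4 + s (Y(s) = s + 4 = 4 + s)
w(a, K) = 1/2 (w(a, K) = 3*(1/6) = 1/2)
o(v) = 9/2 (o(v) = 4 + (1/2)*1 = 4 + 1/2 = 9/2)
1/((o(2)*(-76))*Y(-10)) = 1/(((9/2)*(-76))*(4 - 10)) = 1/(-342*(-6)) = 1/2052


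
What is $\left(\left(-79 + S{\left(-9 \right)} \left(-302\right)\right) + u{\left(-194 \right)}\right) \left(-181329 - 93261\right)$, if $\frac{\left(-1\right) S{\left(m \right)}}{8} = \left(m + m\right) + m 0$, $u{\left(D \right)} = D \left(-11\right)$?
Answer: $11377087470$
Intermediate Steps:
$u{\left(D \right)} = - 11 D$
$S{\left(m \right)} = - 16 m$ ($S{\left(m \right)} = - 8 \left(\left(m + m\right) + m 0\right) = - 8 \left(2 m + 0\right) = - 8 \cdot 2 m = - 16 m$)
$\left(\left(-79 + S{\left(-9 \right)} \left(-302\right)\right) + u{\left(-194 \right)}\right) \left(-181329 - 93261\right) = \left(\left(-79 + \left(-16\right) \left(-9\right) \left(-302\right)\right) - -2134\right) \left(-181329 - 93261\right) = \left(\left(-79 + 144 \left(-302\right)\right) + 2134\right) \left(-274590\right) = \left(\left(-79 - 43488\right) + 2134\right) \left(-274590\right) = \left(-43567 + 2134\right) \left(-274590\right) = \left(-41433\right) \left(-274590\right) = 11377087470$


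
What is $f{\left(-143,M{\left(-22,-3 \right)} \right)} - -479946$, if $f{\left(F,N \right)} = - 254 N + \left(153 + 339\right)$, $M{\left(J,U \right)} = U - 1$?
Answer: $481454$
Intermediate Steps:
$M{\left(J,U \right)} = -1 + U$
$f{\left(F,N \right)} = 492 - 254 N$ ($f{\left(F,N \right)} = - 254 N + 492 = 492 - 254 N$)
$f{\left(-143,M{\left(-22,-3 \right)} \right)} - -479946 = \left(492 - 254 \left(-1 - 3\right)\right) - -479946 = \left(492 - -1016\right) + 479946 = \left(492 + 1016\right) + 479946 = 1508 + 479946 = 481454$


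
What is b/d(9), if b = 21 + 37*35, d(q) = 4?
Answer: 329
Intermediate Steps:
b = 1316 (b = 21 + 1295 = 1316)
b/d(9) = 1316/4 = 1316*(1/4) = 329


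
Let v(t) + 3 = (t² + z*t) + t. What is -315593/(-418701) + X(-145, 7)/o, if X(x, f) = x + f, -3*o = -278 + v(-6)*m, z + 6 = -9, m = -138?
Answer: 2504978609/3438372612 ≈ 0.72854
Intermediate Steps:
z = -15 (z = -6 - 9 = -15)
v(t) = -3 + t² - 14*t (v(t) = -3 + ((t² - 15*t) + t) = -3 + (t² - 14*t) = -3 + t² - 14*t)
o = 16424/3 (o = -(-278 + (-3 + (-6)² - 14*(-6))*(-138))/3 = -(-278 + (-3 + 36 + 84)*(-138))/3 = -(-278 + 117*(-138))/3 = -(-278 - 16146)/3 = -⅓*(-16424) = 16424/3 ≈ 5474.7)
X(x, f) = f + x
-315593/(-418701) + X(-145, 7)/o = -315593/(-418701) + (7 - 145)/(16424/3) = -315593*(-1/418701) - 138*3/16424 = 315593/418701 - 207/8212 = 2504978609/3438372612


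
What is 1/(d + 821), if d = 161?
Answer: 1/982 ≈ 0.0010183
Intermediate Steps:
1/(d + 821) = 1/(161 + 821) = 1/982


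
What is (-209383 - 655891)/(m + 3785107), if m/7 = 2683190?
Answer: -865274/22567437 ≈ -0.038342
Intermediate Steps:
m = 18782330 (m = 7*2683190 = 18782330)
(-209383 - 655891)/(m + 3785107) = (-209383 - 655891)/(18782330 + 3785107) = -865274/22567437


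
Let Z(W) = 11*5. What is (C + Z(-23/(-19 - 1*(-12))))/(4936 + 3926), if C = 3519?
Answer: 1787/4431 ≈ 0.40330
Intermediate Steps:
Z(W) = 55
(C + Z(-23/(-19 - 1*(-12))))/(4936 + 3926) = (3519 + 55)/(4936 + 3926) = 3574/8862 = 3574*(1/8862) = 1787/4431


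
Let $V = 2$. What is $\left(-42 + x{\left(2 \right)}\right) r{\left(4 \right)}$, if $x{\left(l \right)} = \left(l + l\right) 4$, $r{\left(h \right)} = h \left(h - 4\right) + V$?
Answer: $-52$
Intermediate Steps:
$r{\left(h \right)} = 2 + h \left(-4 + h\right)$ ($r{\left(h \right)} = h \left(h - 4\right) + 2 = h \left(-4 + h\right) + 2 = 2 + h \left(-4 + h\right)$)
$x{\left(l \right)} = 8 l$ ($x{\left(l \right)} = 2 l 4 = 8 l$)
$\left(-42 + x{\left(2 \right)}\right) r{\left(4 \right)} = \left(-42 + 8 \cdot 2\right) \left(2 + 4^{2} - 16\right) = \left(-42 + 16\right) \left(2 + 16 - 16\right) = \left(-26\right) 2 = -52$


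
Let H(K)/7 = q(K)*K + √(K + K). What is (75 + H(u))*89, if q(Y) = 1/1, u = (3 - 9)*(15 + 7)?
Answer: -75561 + 1246*I*√66 ≈ -75561.0 + 10123.0*I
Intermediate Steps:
u = -132 (u = -6*22 = -132)
q(Y) = 1
H(K) = 7*K + 7*√2*√K (H(K) = 7*(1*K + √(K + K)) = 7*(K + √(2*K)) = 7*(K + √2*√K) = 7*K + 7*√2*√K)
(75 + H(u))*89 = (75 + (7*(-132) + 7*√2*√(-132)))*89 = (75 + (-924 + 7*√2*(2*I*√33)))*89 = (75 + (-924 + 14*I*√66))*89 = (-849 + 14*I*√66)*89 = -75561 + 1246*I*√66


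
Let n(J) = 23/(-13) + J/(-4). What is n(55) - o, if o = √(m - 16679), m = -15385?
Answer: -807/52 - 8*I*√501 ≈ -15.519 - 179.06*I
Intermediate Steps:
o = 8*I*√501 (o = √(-15385 - 16679) = √(-32064) = 8*I*√501 ≈ 179.06*I)
n(J) = -23/13 - J/4 (n(J) = 23*(-1/13) + J*(-¼) = -23/13 - J/4)
n(55) - o = (-23/13 - ¼*55) - 8*I*√501 = (-23/13 - 55/4) - 8*I*√501 = -807/52 - 8*I*√501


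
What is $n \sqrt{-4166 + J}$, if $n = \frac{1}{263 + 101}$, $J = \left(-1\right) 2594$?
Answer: $\frac{i \sqrt{10}}{14} \approx 0.22588 i$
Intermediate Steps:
$J = -2594$
$n = \frac{1}{364} \approx 0.0027473$
$n \sqrt{-4166 + J} = \frac{\sqrt{-4166 - 2594}}{364} = \frac{\sqrt{-6760}}{364} = \frac{26 i \sqrt{10}}{364} = \frac{i \sqrt{10}}{14}$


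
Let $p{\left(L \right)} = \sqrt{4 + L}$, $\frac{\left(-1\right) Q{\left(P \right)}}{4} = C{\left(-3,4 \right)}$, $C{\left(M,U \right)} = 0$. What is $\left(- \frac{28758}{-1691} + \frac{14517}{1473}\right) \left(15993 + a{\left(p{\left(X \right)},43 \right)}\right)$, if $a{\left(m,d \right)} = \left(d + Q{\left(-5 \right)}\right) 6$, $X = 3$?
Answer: $\frac{362444866677}{830281} \approx 4.3653 \cdot 10^{5}$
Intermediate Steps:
$Q{\left(P \right)} = 0$ ($Q{\left(P \right)} = \left(-4\right) 0 = 0$)
$a{\left(m,d \right)} = 6 d$ ($a{\left(m,d \right)} = \left(d + 0\right) 6 = d 6 = 6 d$)
$\left(- \frac{28758}{-1691} + \frac{14517}{1473}\right) \left(15993 + a{\left(p{\left(X \right)},43 \right)}\right) = \left(- \frac{28758}{-1691} + \frac{14517}{1473}\right) \left(15993 + 6 \cdot 43\right) = \left(\left(-28758\right) \left(- \frac{1}{1691}\right) + 14517 \cdot \frac{1}{1473}\right) \left(15993 + 258\right) = \left(\frac{28758}{1691} + \frac{4839}{491}\right) 16251 = \frac{22302927}{830281} \cdot 16251 = \frac{362444866677}{830281}$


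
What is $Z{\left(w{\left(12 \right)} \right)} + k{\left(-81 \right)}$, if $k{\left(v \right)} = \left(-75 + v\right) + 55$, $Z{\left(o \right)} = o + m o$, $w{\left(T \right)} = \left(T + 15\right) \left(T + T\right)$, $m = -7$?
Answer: $-3989$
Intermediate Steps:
$w{\left(T \right)} = 2 T \left(15 + T\right)$ ($w{\left(T \right)} = \left(15 + T\right) 2 T = 2 T \left(15 + T\right)$)
$Z{\left(o \right)} = - 6 o$ ($Z{\left(o \right)} = o - 7 o = - 6 o$)
$k{\left(v \right)} = -20 + v$
$Z{\left(w{\left(12 \right)} \right)} + k{\left(-81 \right)} = - 6 \cdot 2 \cdot 12 \left(15 + 12\right) - 101 = - 6 \cdot 2 \cdot 12 \cdot 27 - 101 = \left(-6\right) 648 - 101 = -3888 - 101 = -3989$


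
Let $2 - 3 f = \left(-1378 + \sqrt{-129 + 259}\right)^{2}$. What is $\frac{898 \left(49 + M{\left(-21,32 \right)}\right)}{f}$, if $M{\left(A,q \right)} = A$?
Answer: $- \frac{1278984582}{32189813897} - \frac{1856166 \sqrt{130}}{32189813897} \approx -0.04039$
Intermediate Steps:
$f = \frac{2}{3} - \frac{\left(-1378 + \sqrt{130}\right)^{2}}{3}$ ($f = \frac{2}{3} - \frac{\left(-1378 + \sqrt{-129 + 259}\right)^{2}}{3} = \frac{2}{3} - \frac{\left(-1378 + \sqrt{130}\right)^{2}}{3} \approx -6.2253 \cdot 10^{5}$)
$\frac{898 \left(49 + M{\left(-21,32 \right)}\right)}{f} = \frac{898 \left(49 - 21\right)}{-633004 + \frac{2756 \sqrt{130}}{3}} = \frac{898 \cdot 28}{-633004 + \frac{2756 \sqrt{130}}{3}} = \frac{25144}{-633004 + \frac{2756 \sqrt{130}}{3}}$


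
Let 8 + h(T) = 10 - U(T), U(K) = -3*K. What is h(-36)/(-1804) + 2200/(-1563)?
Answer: -1901561/1409826 ≈ -1.3488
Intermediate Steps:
h(T) = 2 + 3*T (h(T) = -8 + (10 - (-3)*T) = -8 + (10 + 3*T) = 2 + 3*T)
h(-36)/(-1804) + 2200/(-1563) = (2 + 3*(-36))/(-1804) + 2200/(-1563) = (2 - 108)*(-1/1804) + 2200*(-1/1563) = -106*(-1/1804) - 2200/1563 = 53/902 - 2200/1563 = -1901561/1409826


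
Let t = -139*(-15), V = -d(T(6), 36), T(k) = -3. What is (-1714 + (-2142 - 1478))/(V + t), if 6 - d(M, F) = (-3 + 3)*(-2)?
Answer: -254/99 ≈ -2.5657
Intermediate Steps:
d(M, F) = 6 (d(M, F) = 6 - (-3 + 3)*(-2) = 6 - 0*(-2) = 6 - 1*0 = 6 + 0 = 6)
V = -6 (V = -1*6 = -6)
t = 2085
(-1714 + (-2142 - 1478))/(V + t) = (-1714 + (-2142 - 1478))/(-6 + 2085) = (-1714 - 3620)/2079 = -5334*1/2079 = -254/99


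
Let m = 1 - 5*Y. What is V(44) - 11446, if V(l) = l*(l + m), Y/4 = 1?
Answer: -10346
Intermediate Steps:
Y = 4 (Y = 4*1 = 4)
m = -19 (m = 1 - 5*4 = 1 - 20 = -19)
V(l) = l*(-19 + l) (V(l) = l*(l - 19) = l*(-19 + l))
V(44) - 11446 = 44*(-19 + 44) - 11446 = 44*25 - 11446 = 1100 - 11446 = -10346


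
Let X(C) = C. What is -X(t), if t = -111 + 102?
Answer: 9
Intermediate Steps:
t = -9
-X(t) = -1*(-9) = 9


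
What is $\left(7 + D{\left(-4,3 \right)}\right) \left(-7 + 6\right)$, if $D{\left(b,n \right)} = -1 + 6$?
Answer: $-12$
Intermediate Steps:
$D{\left(b,n \right)} = 5$
$\left(7 + D{\left(-4,3 \right)}\right) \left(-7 + 6\right) = \left(7 + 5\right) \left(-7 + 6\right) = 12 \left(-1\right) = -12$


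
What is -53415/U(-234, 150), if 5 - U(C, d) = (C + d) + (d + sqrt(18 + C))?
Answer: 3258315/3937 - 320490*I*sqrt(6)/3937 ≈ 827.61 - 199.4*I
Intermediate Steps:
U(C, d) = 5 - C - sqrt(18 + C) - 2*d (U(C, d) = 5 - ((C + d) + (d + sqrt(18 + C))) = 5 - (C + sqrt(18 + C) + 2*d) = 5 + (-C - sqrt(18 + C) - 2*d) = 5 - C - sqrt(18 + C) - 2*d)
-53415/U(-234, 150) = -53415/(5 - 1*(-234) - sqrt(18 - 234) - 2*150) = -53415/(5 + 234 - sqrt(-216) - 300) = -53415/(5 + 234 - 6*I*sqrt(6) - 300) = -53415/(-61 - 6*I*sqrt(6))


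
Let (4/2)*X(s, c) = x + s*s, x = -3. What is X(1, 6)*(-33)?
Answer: 33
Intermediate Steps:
X(s, c) = -3/2 + s**2/2 (X(s, c) = (-3 + s*s)/2 = (-3 + s**2)/2 = -3/2 + s**2/2)
X(1, 6)*(-33) = (-3/2 + (1/2)*1**2)*(-33) = (-3/2 + (1/2)*1)*(-33) = (-3/2 + 1/2)*(-33) = -1*(-33) = 33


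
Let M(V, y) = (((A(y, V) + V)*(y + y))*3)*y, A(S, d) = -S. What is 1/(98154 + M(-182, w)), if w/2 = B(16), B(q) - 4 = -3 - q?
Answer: -1/722646 ≈ -1.3838e-6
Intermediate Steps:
B(q) = 1 - q (B(q) = 4 + (-3 - q) = 1 - q)
w = -30 (w = 2*(1 - 1*16) = 2*(1 - 16) = 2*(-15) = -30)
M(V, y) = 6*y²*(V - y) (M(V, y) = (((-y + V)*(y + y))*3)*y = (((V - y)*(2*y))*3)*y = ((2*y*(V - y))*3)*y = (6*y*(V - y))*y = 6*y²*(V - y))
1/(98154 + M(-182, w)) = 1/(98154 + 6*(-30)²*(-182 - 1*(-30))) = 1/(98154 + 6*900*(-182 + 30)) = 1/(98154 + 6*900*(-152)) = 1/(98154 - 820800) = 1/(-722646) = -1/722646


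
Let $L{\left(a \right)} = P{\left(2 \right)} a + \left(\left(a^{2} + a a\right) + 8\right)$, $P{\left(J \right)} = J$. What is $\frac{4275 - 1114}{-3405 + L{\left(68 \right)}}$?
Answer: $\frac{3161}{5987} \approx 0.52798$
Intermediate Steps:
$L{\left(a \right)} = 8 + 2 a + 2 a^{2}$ ($L{\left(a \right)} = 2 a + \left(\left(a^{2} + a a\right) + 8\right) = 2 a + \left(\left(a^{2} + a^{2}\right) + 8\right) = 2 a + \left(2 a^{2} + 8\right) = 2 a + \left(8 + 2 a^{2}\right) = 8 + 2 a + 2 a^{2}$)
$\frac{4275 - 1114}{-3405 + L{\left(68 \right)}} = \frac{4275 - 1114}{-3405 + \left(8 + 2 \cdot 68 + 2 \cdot 68^{2}\right)} = \frac{3161}{-3405 + \left(8 + 136 + 2 \cdot 4624\right)} = \frac{3161}{-3405 + \left(8 + 136 + 9248\right)} = \frac{3161}{-3405 + 9392} = \frac{3161}{5987}$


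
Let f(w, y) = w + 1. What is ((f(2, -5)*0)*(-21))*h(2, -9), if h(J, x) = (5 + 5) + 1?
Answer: 0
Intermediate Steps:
f(w, y) = 1 + w
h(J, x) = 11 (h(J, x) = 10 + 1 = 11)
((f(2, -5)*0)*(-21))*h(2, -9) = (((1 + 2)*0)*(-21))*11 = ((3*0)*(-21))*11 = (0*(-21))*11 = 0*11 = 0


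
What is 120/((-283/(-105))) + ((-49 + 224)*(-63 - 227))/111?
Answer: -12963650/31413 ≈ -412.68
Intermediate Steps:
120/((-283/(-105))) + ((-49 + 224)*(-63 - 227))/111 = 120/((-283*(-1/105))) + (175*(-290))*(1/111) = 120/(283/105) - 50750*1/111 = 120*(105/283) - 50750/111 = 12600/283 - 50750/111 = -12963650/31413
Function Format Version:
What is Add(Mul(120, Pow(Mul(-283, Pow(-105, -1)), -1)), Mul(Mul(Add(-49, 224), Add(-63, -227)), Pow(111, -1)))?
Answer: Rational(-12963650, 31413) ≈ -412.68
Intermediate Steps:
Add(Mul(120, Pow(Mul(-283, Pow(-105, -1)), -1)), Mul(Mul(Add(-49, 224), Add(-63, -227)), Pow(111, -1))) = Add(Mul(120, Pow(Mul(-283, Rational(-1, 105)), -1)), Mul(Mul(175, -290), Rational(1, 111))) = Add(Mul(120, Pow(Rational(283, 105), -1)), Mul(-50750, Rational(1, 111))) = Add(Mul(120, Rational(105, 283)), Rational(-50750, 111)) = Add(Rational(12600, 283), Rational(-50750, 111)) = Rational(-12963650, 31413)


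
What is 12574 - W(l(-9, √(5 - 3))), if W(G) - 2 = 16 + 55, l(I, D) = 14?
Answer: 12501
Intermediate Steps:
W(G) = 73 (W(G) = 2 + (16 + 55) = 2 + 71 = 73)
12574 - W(l(-9, √(5 - 3))) = 12574 - 1*73 = 12574 - 73 = 12501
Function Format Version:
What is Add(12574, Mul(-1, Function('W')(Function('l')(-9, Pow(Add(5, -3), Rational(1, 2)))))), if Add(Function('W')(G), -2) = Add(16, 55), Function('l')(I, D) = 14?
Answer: 12501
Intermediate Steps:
Function('W')(G) = 73 (Function('W')(G) = Add(2, Add(16, 55)) = Add(2, 71) = 73)
Add(12574, Mul(-1, Function('W')(Function('l')(-9, Pow(Add(5, -3), Rational(1, 2)))))) = Add(12574, Mul(-1, 73)) = Add(12574, -73) = 12501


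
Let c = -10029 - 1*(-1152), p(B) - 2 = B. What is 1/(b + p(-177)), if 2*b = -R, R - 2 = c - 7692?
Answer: 2/16217 ≈ 0.00012333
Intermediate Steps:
p(B) = 2 + B
c = -8877 (c = -10029 + 1152 = -8877)
R = -16567 (R = 2 + (-8877 - 7692) = 2 - 16569 = -16567)
b = 16567/2 (b = (-1*(-16567))/2 = (1/2)*16567 = 16567/2 ≈ 8283.5)
1/(b + p(-177)) = 1/(16567/2 + (2 - 177)) = 1/(16567/2 - 175) = 1/(16217/2) = 2/16217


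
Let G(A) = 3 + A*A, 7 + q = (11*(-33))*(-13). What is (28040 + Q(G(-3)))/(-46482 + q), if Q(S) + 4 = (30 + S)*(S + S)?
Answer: -14522/20885 ≈ -0.69533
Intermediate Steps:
q = 4712 (q = -7 + (11*(-33))*(-13) = -7 - 363*(-13) = -7 + 4719 = 4712)
G(A) = 3 + A**2
Q(S) = -4 + 2*S*(30 + S) (Q(S) = -4 + (30 + S)*(S + S) = -4 + (30 + S)*(2*S) = -4 + 2*S*(30 + S))
(28040 + Q(G(-3)))/(-46482 + q) = (28040 + (-4 + 2*(3 + (-3)**2)**2 + 60*(3 + (-3)**2)))/(-46482 + 4712) = (28040 + (-4 + 2*(3 + 9)**2 + 60*(3 + 9)))/(-41770) = (28040 + (-4 + 2*12**2 + 60*12))*(-1/41770) = (28040 + (-4 + 2*144 + 720))*(-1/41770) = (28040 + (-4 + 288 + 720))*(-1/41770) = (28040 + 1004)*(-1/41770) = 29044*(-1/41770) = -14522/20885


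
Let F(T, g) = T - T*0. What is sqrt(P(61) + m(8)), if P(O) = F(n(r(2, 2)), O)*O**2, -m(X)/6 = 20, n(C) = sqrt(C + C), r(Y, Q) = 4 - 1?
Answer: sqrt(-120 + 3721*sqrt(6)) ≈ 94.840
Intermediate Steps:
r(Y, Q) = 3
n(C) = sqrt(2)*sqrt(C) (n(C) = sqrt(2*C) = sqrt(2)*sqrt(C))
F(T, g) = T (F(T, g) = T - 1*0 = T + 0 = T)
m(X) = -120 (m(X) = -6*20 = -120)
P(O) = sqrt(6)*O**2 (P(O) = (sqrt(2)*sqrt(3))*O**2 = sqrt(6)*O**2)
sqrt(P(61) + m(8)) = sqrt(sqrt(6)*61**2 - 120) = sqrt(sqrt(6)*3721 - 120) = sqrt(3721*sqrt(6) - 120) = sqrt(-120 + 3721*sqrt(6))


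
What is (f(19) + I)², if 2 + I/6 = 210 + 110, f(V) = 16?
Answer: 3701776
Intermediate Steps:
I = 1908 (I = -12 + 6*(210 + 110) = -12 + 6*320 = -12 + 1920 = 1908)
(f(19) + I)² = (16 + 1908)² = 1924² = 3701776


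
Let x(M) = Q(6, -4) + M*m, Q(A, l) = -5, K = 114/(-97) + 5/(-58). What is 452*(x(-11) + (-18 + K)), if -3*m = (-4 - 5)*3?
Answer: -156723994/2813 ≈ -55714.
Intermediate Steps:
K = -7097/5626 (K = 114*(-1/97) + 5*(-1/58) = -114/97 - 5/58 = -7097/5626 ≈ -1.2615)
m = 9 (m = -(-4 - 5)*3/3 = -(-3)*3 = -1/3*(-27) = 9)
x(M) = -5 + 9*M (x(M) = -5 + M*9 = -5 + 9*M)
452*(x(-11) + (-18 + K)) = 452*((-5 + 9*(-11)) + (-18 - 7097/5626)) = 452*((-5 - 99) - 108365/5626) = 452*(-104 - 108365/5626) = 452*(-693469/5626) = -156723994/2813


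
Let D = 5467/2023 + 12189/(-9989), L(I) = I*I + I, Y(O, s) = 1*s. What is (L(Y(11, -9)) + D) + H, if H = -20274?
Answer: -58315279054/2886821 ≈ -20201.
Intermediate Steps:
Y(O, s) = s
L(I) = I + I² (L(I) = I² + I = I + I²)
D = 4278788/2886821 (D = 5467*(1/2023) + 12189*(-1/9989) = 781/289 - 12189/9989 = 4278788/2886821 ≈ 1.4822)
(L(Y(11, -9)) + D) + H = (-9*(1 - 9) + 4278788/2886821) - 20274 = (-9*(-8) + 4278788/2886821) - 20274 = (72 + 4278788/2886821) - 20274 = 212129900/2886821 - 20274 = -58315279054/2886821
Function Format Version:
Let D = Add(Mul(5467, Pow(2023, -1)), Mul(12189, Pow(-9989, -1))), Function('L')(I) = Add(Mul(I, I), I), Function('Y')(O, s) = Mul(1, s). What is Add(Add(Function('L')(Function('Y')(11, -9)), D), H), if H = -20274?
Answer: Rational(-58315279054, 2886821) ≈ -20201.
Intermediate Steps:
Function('Y')(O, s) = s
Function('L')(I) = Add(I, Pow(I, 2)) (Function('L')(I) = Add(Pow(I, 2), I) = Add(I, Pow(I, 2)))
D = Rational(4278788, 2886821) (D = Add(Mul(5467, Rational(1, 2023)), Mul(12189, Rational(-1, 9989))) = Add(Rational(781, 289), Rational(-12189, 9989)) = Rational(4278788, 2886821) ≈ 1.4822)
Add(Add(Function('L')(Function('Y')(11, -9)), D), H) = Add(Add(Mul(-9, Add(1, -9)), Rational(4278788, 2886821)), -20274) = Add(Add(Mul(-9, -8), Rational(4278788, 2886821)), -20274) = Add(Add(72, Rational(4278788, 2886821)), -20274) = Add(Rational(212129900, 2886821), -20274) = Rational(-58315279054, 2886821)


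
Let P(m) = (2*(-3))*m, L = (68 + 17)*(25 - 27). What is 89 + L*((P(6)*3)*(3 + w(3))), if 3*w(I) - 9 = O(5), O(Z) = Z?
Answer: 140849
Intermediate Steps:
L = -170 (L = 85*(-2) = -170)
w(I) = 14/3 (w(I) = 3 + (⅓)*5 = 3 + 5/3 = 14/3)
P(m) = -6*m
89 + L*((P(6)*3)*(3 + w(3))) = 89 - 170*-6*6*3*(3 + 14/3) = 89 - 170*(-36*3)*23/3 = 89 - (-18360)*23/3 = 89 - 170*(-828) = 89 + 140760 = 140849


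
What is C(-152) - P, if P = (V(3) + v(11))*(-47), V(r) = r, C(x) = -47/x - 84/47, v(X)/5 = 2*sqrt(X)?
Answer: 996745/7144 + 470*sqrt(11) ≈ 1698.3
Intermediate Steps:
v(X) = 10*sqrt(X) (v(X) = 5*(2*sqrt(X)) = 10*sqrt(X))
C(x) = -84/47 - 47/x (C(x) = -47/x - 84*1/47 = -47/x - 84/47 = -84/47 - 47/x)
P = -141 - 470*sqrt(11) (P = (3 + 10*sqrt(11))*(-47) = -141 - 470*sqrt(11) ≈ -1699.8)
C(-152) - P = (-84/47 - 47/(-152)) - (-141 - 470*sqrt(11)) = (-84/47 - 47*(-1/152)) + (141 + 470*sqrt(11)) = (-84/47 + 47/152) + (141 + 470*sqrt(11)) = -10559/7144 + (141 + 470*sqrt(11)) = 996745/7144 + 470*sqrt(11)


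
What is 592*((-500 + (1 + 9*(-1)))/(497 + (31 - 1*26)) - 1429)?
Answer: -212488336/251 ≈ -8.4657e+5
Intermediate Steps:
592*((-500 + (1 + 9*(-1)))/(497 + (31 - 1*26)) - 1429) = 592*((-500 + (1 - 9))/(497 + (31 - 26)) - 1429) = 592*((-500 - 8)/(497 + 5) - 1429) = 592*(-508/502 - 1429) = 592*(-508*1/502 - 1429) = 592*(-254/251 - 1429) = 592*(-358933/251) = -212488336/251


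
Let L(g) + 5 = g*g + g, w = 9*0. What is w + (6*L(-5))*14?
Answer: 1260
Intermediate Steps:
w = 0
L(g) = -5 + g + g**2 (L(g) = -5 + (g*g + g) = -5 + (g**2 + g) = -5 + (g + g**2) = -5 + g + g**2)
w + (6*L(-5))*14 = 0 + (6*(-5 - 5 + (-5)**2))*14 = 0 + (6*(-5 - 5 + 25))*14 = 0 + (6*15)*14 = 0 + 90*14 = 0 + 1260 = 1260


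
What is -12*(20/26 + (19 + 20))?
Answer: -6204/13 ≈ -477.23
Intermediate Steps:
-12*(20/26 + (19 + 20)) = -12*(20*(1/26) + 39) = -12*(10/13 + 39) = -12*517/13 = -6204/13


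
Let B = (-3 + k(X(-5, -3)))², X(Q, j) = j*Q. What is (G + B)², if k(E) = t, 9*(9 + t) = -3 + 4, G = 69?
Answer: 290293444/6561 ≈ 44245.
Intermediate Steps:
X(Q, j) = Q*j
t = -80/9 (t = -9 + (-3 + 4)/9 = -9 + (⅑)*1 = -9 + ⅑ = -80/9 ≈ -8.8889)
k(E) = -80/9
B = 11449/81 (B = (-3 - 80/9)² = (-107/9)² = 11449/81 ≈ 141.35)
(G + B)² = (69 + 11449/81)² = (17038/81)² = 290293444/6561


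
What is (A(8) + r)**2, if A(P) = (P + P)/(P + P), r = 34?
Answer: 1225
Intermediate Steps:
A(P) = 1 (A(P) = (2*P)/((2*P)) = (2*P)*(1/(2*P)) = 1)
(A(8) + r)**2 = (1 + 34)**2 = 35**2 = 1225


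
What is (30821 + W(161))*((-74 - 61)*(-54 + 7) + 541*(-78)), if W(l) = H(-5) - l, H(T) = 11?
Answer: -1099647363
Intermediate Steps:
W(l) = 11 - l
(30821 + W(161))*((-74 - 61)*(-54 + 7) + 541*(-78)) = (30821 + (11 - 1*161))*((-74 - 61)*(-54 + 7) + 541*(-78)) = (30821 + (11 - 161))*(-135*(-47) - 42198) = (30821 - 150)*(6345 - 42198) = 30671*(-35853) = -1099647363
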